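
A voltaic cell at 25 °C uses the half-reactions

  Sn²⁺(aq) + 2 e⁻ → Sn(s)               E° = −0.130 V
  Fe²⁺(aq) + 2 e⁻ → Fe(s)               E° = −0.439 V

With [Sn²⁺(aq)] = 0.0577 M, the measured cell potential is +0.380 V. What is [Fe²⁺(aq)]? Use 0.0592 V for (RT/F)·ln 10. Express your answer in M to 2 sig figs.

0.00023 M

The Sn²⁺/Sn couple has the larger reduction potential, so it is the cathode: E°cell = −0.130 − (−0.439) = +0.309 V and n = 2.
From the Nernst equation, log Q = n(E° − E)/0.0592 = 2·(+0.309 − (+0.380))/0.0592 = −2.399.
The balanced reaction is Sn²⁺(aq) + Fe(s) → Sn(s) + Fe²⁺(aq), so Q = [Fe²⁺(aq)] / [Sn²⁺(aq)].
Substituting the known concentrations and solving, log [Fe²⁺(aq)] = −3.638 and [Fe²⁺(aq)] = 0.00023 M.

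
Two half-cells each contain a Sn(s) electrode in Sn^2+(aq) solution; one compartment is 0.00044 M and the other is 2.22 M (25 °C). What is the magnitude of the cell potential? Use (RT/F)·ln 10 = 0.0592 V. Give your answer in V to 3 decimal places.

0.110 V

For a concentration cell E°cell = 0, since both electrodes use the same couple.
The compartment with the higher Sn^2+(aq) concentration (2.22 M) acts as the cathode; ions are reduced there and produced at the dilute (0.00044 M) anode.
With n = 2, Ecell = −(0.0592/2)·log([dilute]/[conc]) = −(0.0592/2)·log(0.00044/2.22) = +0.110 V.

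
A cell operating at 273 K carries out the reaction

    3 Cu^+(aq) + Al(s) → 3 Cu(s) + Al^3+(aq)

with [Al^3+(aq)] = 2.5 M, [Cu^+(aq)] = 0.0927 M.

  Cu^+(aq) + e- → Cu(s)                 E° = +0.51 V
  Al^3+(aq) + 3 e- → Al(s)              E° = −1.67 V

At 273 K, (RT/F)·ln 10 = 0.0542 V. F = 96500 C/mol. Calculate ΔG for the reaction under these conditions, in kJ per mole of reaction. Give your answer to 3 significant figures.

With Cu⁺/Cu reduced at the cathode, E°cell = +0.51 − (−1.67) = +2.18 V and n = 3.
Here Q = [Al^3+(aq)] / [Cu^+(aq)]^3 = 3.14×10^3 (log Q = 3.497), giving E = +2.18 − (0.0542/3)·(3.497) = +2.1168 V.
ΔG = −nFE = −(3)(96500)(+2.1168) J/mol = −613 kJ/mol.

−613 kJ/mol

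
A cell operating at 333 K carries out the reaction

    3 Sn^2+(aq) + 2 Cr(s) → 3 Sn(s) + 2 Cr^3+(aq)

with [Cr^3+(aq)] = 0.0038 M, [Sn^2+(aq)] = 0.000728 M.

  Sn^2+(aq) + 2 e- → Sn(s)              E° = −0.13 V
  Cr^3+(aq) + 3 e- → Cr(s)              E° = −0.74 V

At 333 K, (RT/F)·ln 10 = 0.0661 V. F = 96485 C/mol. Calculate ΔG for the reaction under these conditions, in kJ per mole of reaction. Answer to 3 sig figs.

−324 kJ/mol

The standard cell potential is −0.13 − (−0.74) = +0.61 V, with n = 6 electrons in the balanced equation.
Q = [Cr^3+(aq)]^2 / [Sn^2+(aq)]^3 = 3.74×10^4, so log Q = 4.573 and E = +0.61 − (0.0661/6)(4.573) = +0.5596 V.
Finally ΔG = −nFE = −(6)(96485 C/mol)(+0.5596 V) = −324 kJ/mol.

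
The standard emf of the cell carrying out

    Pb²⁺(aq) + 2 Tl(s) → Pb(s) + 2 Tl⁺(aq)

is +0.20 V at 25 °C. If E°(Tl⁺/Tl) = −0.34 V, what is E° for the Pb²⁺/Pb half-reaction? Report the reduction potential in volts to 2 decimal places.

−0.14 V

In the reaction as written the Pb²⁺/Pb couple is reduced (cathode) and Tl⁺/Tl is oxidized (anode), so E°cell = E°(Pb²⁺/Pb) − E°(Tl⁺/Tl).
E°(Pb²⁺/Pb) = E°cell + E°(anode) = +0.20 + (−0.34) = −0.14 V.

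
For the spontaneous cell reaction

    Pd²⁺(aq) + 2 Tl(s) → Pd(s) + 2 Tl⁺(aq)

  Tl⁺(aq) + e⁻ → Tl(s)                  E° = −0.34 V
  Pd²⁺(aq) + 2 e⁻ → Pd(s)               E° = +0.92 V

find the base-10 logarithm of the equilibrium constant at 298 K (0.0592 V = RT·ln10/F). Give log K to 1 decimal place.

The Pd²⁺/Pd couple is reduced (cathode); E°cell = +0.92 − (−0.34) = +1.26 V with n = 2.
At equilibrium E = 0, so log K = nE°cell / 0.0592 = (2)(+1.26) / 0.0592 = 42.6.

log K = 42.6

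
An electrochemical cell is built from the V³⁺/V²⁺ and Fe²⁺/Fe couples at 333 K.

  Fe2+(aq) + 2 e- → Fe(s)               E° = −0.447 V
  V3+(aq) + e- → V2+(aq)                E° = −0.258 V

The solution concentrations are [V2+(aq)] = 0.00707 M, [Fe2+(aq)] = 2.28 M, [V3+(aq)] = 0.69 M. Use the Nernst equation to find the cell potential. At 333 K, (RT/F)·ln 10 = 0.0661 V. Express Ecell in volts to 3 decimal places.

Since E°(V³⁺/V²⁺) > E°(Fe²⁺/Fe), V³⁺/V²⁺ serves as the cathode.
E°cell = −0.258 − (−0.447) = +0.189 V, with n = 2 electrons transferred.
Balancing gives 2 V3+(aq) + Fe(s) → 2 V2+(aq) + Fe2+(aq); hence Q = ([V2+(aq)]^2·[Fe2+(aq)]) / [V3+(aq)]^2 = 0.000239 (log Q = −3.621).
E = E° − (0.0661/n)·log Q = +0.189 − (0.0661/2)(−3.621) = +0.309 V.

+0.309 V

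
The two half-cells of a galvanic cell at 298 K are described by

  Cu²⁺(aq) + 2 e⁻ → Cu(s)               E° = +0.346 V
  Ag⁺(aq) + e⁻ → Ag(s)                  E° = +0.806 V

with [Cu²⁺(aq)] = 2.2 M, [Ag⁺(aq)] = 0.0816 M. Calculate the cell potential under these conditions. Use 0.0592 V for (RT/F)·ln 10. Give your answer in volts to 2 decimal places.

+0.39 V

Ag⁺/Ag is reduced (cathode, E° = +0.806 V) and Cu²⁺/Cu is oxidized (anode).
The standard potential is +0.806 − (+0.346) = +0.460 V and the balanced reaction transfers n = 2 electrons.
For the overall reaction 2 Ag⁺(aq) + Cu(s) → 2 Ag(s) + Cu²⁺(aq), Q = [Cu²⁺(aq)] / [Ag⁺(aq)]^2 = 330, giving log Q = 2.519.
Applying E = E° − (RT ln10/nF)·log Q gives +0.460 − (0.0592/2)(2.519) = +0.39 V.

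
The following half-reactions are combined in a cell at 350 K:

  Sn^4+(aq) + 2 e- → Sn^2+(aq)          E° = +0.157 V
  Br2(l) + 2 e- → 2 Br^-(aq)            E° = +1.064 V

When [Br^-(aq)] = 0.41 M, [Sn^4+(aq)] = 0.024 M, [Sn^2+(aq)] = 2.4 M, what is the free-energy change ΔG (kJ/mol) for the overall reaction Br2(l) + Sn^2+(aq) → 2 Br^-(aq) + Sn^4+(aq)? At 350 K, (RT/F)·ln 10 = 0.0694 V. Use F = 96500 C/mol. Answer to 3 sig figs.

−194 kJ/mol

With Br₂/Br⁻ reduced at the cathode, E°cell = +1.064 − (+0.157) = +0.907 V and n = 2.
Q = ([Br^-(aq)]^2·[Sn^4+(aq)]) / [Sn^2+(aq)] = 0.00168, so log Q = −2.774 and E = +0.907 − (0.0694/2)(−2.774) = +1.0033 V.
ΔG = −nFE = −(2)(96500)(+1.0033) J/mol = −194 kJ/mol.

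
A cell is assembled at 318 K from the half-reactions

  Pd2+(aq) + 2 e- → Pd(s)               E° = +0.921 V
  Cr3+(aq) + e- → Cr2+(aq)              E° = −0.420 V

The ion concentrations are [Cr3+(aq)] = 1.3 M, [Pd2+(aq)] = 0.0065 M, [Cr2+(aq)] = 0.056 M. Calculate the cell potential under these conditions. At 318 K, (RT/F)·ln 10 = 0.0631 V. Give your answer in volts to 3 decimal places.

+1.186 V

Pd²⁺/Pd is reduced (cathode, E° = +0.921 V) and Cr³⁺/Cr²⁺ is oxidized (anode).
The standard potential is +0.921 − (−0.420) = +1.341 V and the balanced reaction transfers n = 2 electrons.
The balanced reaction is Pd2+(aq) + 2 Cr2+(aq) → Pd(s) + 2 Cr3+(aq), so Q = [Cr3+(aq)]^2 / ([Pd2+(aq)]·[Cr2+(aq)]^2) = 8.29×10^4 and log Q = 4.919.
Applying E = E° − (RT ln10/nF)·log Q gives +1.341 − (0.0631/2)(4.919) = +1.186 V.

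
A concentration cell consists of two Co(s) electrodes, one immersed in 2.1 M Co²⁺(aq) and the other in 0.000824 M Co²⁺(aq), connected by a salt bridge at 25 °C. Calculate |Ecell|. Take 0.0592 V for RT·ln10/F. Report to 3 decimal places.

0.101 V

For a concentration cell E°cell = 0, since both electrodes use the same couple.
The compartment with the higher Co²⁺(aq) concentration (2.1 M) acts as the cathode; ions are reduced there and produced at the dilute (0.000824 M) anode.
With n = 2, Ecell = −(0.0592/2)·log([dilute]/[conc]) = −(0.0592/2)·log(0.000824/2.1) = +0.101 V.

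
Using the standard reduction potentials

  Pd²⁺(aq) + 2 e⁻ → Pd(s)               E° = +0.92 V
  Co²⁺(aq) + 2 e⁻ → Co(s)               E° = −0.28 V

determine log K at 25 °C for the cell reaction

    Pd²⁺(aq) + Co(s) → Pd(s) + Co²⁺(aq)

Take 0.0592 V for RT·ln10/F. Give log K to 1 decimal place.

The Pd²⁺/Pd couple is reduced (cathode); E°cell = +0.92 − (−0.28) = +1.20 V with n = 2.
At equilibrium E = 0, so log K = nE°cell / 0.0592 = (2)(+1.20) / 0.0592 = 40.5.

log K = 40.5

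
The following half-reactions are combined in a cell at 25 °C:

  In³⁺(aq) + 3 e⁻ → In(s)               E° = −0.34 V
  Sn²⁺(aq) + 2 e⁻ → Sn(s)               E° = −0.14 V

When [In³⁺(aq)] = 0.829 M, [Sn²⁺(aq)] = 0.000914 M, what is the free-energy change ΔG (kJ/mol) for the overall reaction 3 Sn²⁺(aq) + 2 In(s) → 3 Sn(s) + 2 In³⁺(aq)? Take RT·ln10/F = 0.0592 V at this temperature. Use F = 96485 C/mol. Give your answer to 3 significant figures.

−64.7 kJ/mol

The standard cell potential is −0.14 − (−0.34) = +0.20 V, with n = 6 electrons in the balanced equation.
The reaction quotient is [In³⁺(aq)]^2 / [Sn²⁺(aq)]^3 = 9×10^8; by Nernst, E = +0.20 − (0.0592/6)(8.954) = +0.1117 V.
Finally ΔG = −nFE = −(6)(96485 C/mol)(+0.1117 V) = −64.7 kJ/mol.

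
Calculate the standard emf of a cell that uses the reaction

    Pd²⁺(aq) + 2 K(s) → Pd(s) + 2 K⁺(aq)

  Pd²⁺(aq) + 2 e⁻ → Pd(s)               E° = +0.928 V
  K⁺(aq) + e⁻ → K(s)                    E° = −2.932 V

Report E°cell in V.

Pd²⁺(aq) gains electrons, so the Pd²⁺/Pd couple is the cathode; the K⁺/K couple is the anode.
E°cell = E°(cathode) − E°(anode) = +0.928 − (−2.932) = +3.860 V.

+3.860 V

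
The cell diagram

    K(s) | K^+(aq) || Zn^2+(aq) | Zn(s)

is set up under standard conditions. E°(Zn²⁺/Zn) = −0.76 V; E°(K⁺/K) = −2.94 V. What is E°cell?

By convention the left-hand electrode in cell notation is the anode (oxidation) and the right-hand electrode is the cathode (reduction).
E°cell = E°(right) − E°(left) = −0.76 − (−2.94) = +2.18 V.

+2.18 V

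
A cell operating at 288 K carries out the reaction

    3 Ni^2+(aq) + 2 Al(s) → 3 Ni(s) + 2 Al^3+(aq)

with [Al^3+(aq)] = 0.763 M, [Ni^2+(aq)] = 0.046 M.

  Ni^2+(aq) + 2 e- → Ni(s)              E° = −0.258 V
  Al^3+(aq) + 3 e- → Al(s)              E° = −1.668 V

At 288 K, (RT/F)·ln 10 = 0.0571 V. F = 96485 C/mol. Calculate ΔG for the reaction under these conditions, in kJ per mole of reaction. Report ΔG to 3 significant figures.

The standard cell potential is −0.258 − (−1.668) = +1.410 V, with n = 6 electrons in the balanced equation.
The reaction quotient is [Al^3+(aq)]^2 / [Ni^2+(aq)]^3 = 5.98×10^3; by Nernst, E = +1.410 − (0.0571/6)(3.777) = +1.3741 V.
Finally ΔG = −nFE = −(6)(96485 C/mol)(+1.3741 V) = −795 kJ/mol.

−795 kJ/mol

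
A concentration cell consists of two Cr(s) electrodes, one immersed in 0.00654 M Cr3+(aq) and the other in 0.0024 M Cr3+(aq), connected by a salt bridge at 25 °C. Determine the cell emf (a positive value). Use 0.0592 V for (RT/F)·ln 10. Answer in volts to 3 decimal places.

For a concentration cell E°cell = 0, since both electrodes use the same couple.
The compartment with the higher Cr3+(aq) concentration (0.00654 M) acts as the cathode; ions are reduced there and produced at the dilute (0.0024 M) anode.
With n = 3, Ecell = −(0.0592/3)·log([dilute]/[conc]) = −(0.0592/3)·log(0.0024/0.00654) = +0.009 V.

0.009 V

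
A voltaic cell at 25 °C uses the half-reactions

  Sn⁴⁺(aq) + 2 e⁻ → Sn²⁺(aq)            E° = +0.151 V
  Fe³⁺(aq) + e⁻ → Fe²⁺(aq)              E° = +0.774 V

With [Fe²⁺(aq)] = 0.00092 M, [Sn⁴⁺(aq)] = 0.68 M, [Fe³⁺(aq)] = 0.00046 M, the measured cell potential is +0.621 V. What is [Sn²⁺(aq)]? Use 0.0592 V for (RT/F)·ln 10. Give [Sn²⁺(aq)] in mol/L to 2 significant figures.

2.3 M

Fe³⁺/Fe²⁺ is the cathode (higher E°); E°cell = +0.774 − (+0.151) = +0.623 V with n = 2.
Rearranging E = E° − (0.0592/n)·log Q gives log Q = 2(+0.623 − (+0.621))/0.0592 = 0.068.
For 2 Fe³⁺(aq) + Sn²⁺(aq) → 2 Fe²⁺(aq) + Sn⁴⁺(aq), the reaction quotient is Q = ([Fe²⁺(aq)]^2·[Sn⁴⁺(aq)]) / ([Fe³⁺(aq)]^2·[Sn²⁺(aq)]).
Solving for the unknown gives log [Sn²⁺(aq)] = 0.367, so [Sn²⁺(aq)] ≈ 2.3 M.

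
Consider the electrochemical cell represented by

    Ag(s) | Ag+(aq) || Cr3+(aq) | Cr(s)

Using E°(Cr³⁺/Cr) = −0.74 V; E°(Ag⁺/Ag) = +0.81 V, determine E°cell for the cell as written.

By convention the left-hand electrode in cell notation is the anode (oxidation) and the right-hand electrode is the cathode (reduction).
E°cell = E°(right) − E°(left) = −0.74 − (+0.81) = −1.55 V.
The negative sign shows that, as written, the cell would require an external voltage to drive the reaction.

−1.55 V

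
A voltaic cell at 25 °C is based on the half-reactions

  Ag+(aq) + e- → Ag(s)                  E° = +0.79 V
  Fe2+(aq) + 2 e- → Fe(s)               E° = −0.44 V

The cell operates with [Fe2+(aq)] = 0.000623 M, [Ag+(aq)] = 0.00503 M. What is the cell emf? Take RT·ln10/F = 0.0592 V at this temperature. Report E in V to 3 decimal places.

+1.189 V

The Ag⁺/Ag couple has the more positive E°, so it is the cathode; Fe²⁺/Fe is the anode.
E°cell = E°cat − E°an = +0.79 − (−0.44) = +1.23 V; n = 2.
The balanced reaction is 2 Ag+(aq) + Fe(s) → 2 Ag(s) + Fe2+(aq), so Q = [Fe2+(aq)] / [Ag+(aq)]^2 = 24.6 and log Q = 1.391.
By the Nernst equation, E = +1.23 − (0.0592/2)·(1.391) = +1.189 V.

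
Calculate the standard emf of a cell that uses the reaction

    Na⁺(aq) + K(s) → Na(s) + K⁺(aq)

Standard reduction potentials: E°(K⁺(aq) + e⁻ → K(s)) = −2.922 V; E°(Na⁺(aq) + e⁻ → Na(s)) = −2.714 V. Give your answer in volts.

+0.208 V

Na⁺(aq) gains electrons, so the Na⁺/Na couple is the cathode; the K⁺/K couple is the anode.
E°cell = E°(cathode) − E°(anode) = −2.714 − (−2.922) = +0.208 V.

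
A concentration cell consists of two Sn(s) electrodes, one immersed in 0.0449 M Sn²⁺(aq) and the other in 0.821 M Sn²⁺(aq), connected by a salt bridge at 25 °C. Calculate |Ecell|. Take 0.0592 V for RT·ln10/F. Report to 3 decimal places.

0.037 V

For a concentration cell E°cell = 0, since both electrodes use the same couple.
The compartment with the higher Sn²⁺(aq) concentration (0.821 M) acts as the cathode; ions are reduced there and produced at the dilute (0.0449 M) anode.
With n = 2, Ecell = −(0.0592/2)·log([dilute]/[conc]) = −(0.0592/2)·log(0.0449/0.821) = +0.037 V.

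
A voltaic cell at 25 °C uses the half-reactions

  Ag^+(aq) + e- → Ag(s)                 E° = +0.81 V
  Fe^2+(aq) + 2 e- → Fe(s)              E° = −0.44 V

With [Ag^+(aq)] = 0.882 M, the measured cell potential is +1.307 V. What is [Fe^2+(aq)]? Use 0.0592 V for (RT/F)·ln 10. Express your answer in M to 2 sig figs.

0.0092 M

With Ag⁺/Ag at the cathode and Fe²⁺/Fe at the anode, E°cell = +0.81 − (−0.44) = +1.25 V (n = 2).
Since E = E° − (0.0592/n)·log Q, log Q = n(E° − E)/0.0592 = −1.926.
For 2 Ag^+(aq) + Fe(s) → 2 Ag(s) + Fe^2+(aq), the reaction quotient is Q = [Fe^2+(aq)] / [Ag^+(aq)]^2.
Substituting the known concentrations and solving, log [Fe^2+(aq)] = −2.035 and [Fe^2+(aq)] = 0.0092 M.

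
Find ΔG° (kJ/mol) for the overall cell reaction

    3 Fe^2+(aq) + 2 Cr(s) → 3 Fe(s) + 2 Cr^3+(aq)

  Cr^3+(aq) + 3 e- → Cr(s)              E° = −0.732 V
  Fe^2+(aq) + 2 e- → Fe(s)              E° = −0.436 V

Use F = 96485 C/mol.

−171 kJ/mol

In the reaction as written Fe^2+(aq) is reduced, so the Fe²⁺/Fe couple is the cathode and Cr³⁺/Cr is the anode.
E°cell = −0.436 − (−0.732) = +0.296 V; balancing electrons gives n = 6.
ΔG° = −nFE°cell = −(6)(96485)(+0.296) J/mol = −171 kJ/mol.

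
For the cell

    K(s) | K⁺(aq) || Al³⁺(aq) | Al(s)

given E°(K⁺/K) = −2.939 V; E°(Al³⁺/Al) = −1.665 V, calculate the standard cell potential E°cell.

By convention the left-hand electrode in cell notation is the anode (oxidation) and the right-hand electrode is the cathode (reduction).
E°cell = E°(right) − E°(left) = −1.665 − (−2.939) = +1.274 V.

+1.274 V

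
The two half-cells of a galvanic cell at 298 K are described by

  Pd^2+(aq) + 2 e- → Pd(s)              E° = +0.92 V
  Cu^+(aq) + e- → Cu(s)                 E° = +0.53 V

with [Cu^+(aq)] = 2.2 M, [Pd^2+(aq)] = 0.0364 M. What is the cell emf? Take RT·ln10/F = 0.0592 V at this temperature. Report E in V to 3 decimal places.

Pd²⁺/Pd is reduced (cathode, E° = +0.92 V) and Cu⁺/Cu is oxidized (anode).
E°cell = +0.92 − (+0.53) = +0.39 V, with n = 2 electrons transferred.
For the overall reaction Pd^2+(aq) + 2 Cu(s) → Pd(s) + 2 Cu^+(aq), Q = [Cu^+(aq)]^2 / [Pd^2+(aq)] = 133, giving log Q = 2.124.
E = E° − (0.0592/n)·log Q = +0.39 − (0.0592/2)(2.124) = +0.327 V.

+0.327 V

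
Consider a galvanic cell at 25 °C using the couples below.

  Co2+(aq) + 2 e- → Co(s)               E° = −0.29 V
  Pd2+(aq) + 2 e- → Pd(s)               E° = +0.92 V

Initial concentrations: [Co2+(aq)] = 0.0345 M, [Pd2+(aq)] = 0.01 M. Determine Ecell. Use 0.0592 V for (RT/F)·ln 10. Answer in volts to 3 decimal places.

+1.194 V

Since E°(Pd²⁺/Pd) > E°(Co²⁺/Co), Pd²⁺/Pd serves as the cathode.
E°cell = E°cat − E°an = +0.92 − (−0.29) = +1.21 V; n = 2.
For the overall reaction Pd2+(aq) + Co(s) → Pd(s) + Co2+(aq), Q = [Co2+(aq)] / [Pd2+(aq)] = 3.45, giving log Q = 0.538.
E = E° − (0.0592/n)·log Q = +1.21 − (0.0592/2)(0.538) = +1.194 V.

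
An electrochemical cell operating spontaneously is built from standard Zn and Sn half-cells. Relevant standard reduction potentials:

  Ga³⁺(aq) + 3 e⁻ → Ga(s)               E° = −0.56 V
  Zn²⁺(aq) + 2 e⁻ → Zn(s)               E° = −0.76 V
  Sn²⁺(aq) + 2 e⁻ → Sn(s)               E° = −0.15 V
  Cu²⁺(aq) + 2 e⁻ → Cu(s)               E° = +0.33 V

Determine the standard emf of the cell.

+0.61 V

Of the two couples in this cell, the one with the more positive reduction potential is reduced at the cathode: here that is Sn²⁺/Sn (−0.15 V); Zn²⁺/Zn (−0.76 V) is the anode.
E°cell = E°(cathode) − E°(anode) = −0.15 − (−0.76) = +0.61 V.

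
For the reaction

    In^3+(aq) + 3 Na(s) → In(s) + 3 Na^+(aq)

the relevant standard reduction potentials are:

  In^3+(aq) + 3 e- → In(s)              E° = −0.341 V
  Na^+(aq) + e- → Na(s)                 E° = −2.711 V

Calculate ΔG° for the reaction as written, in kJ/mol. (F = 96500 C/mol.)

In the reaction as written In^3+(aq) is reduced, so the In³⁺/In couple is the cathode and Na⁺/Na is the anode.
E°cell = −0.341 − (−2.711) = +2.370 V; balancing electrons gives n = 3.
ΔG° = −nFE°cell = −(3)(96500)(+2.370) J/mol = −686 kJ/mol.

−686 kJ/mol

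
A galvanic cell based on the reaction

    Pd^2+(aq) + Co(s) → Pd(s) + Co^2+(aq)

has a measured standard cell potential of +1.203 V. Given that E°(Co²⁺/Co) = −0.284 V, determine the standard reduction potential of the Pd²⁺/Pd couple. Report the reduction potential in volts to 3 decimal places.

In the reaction as written the Pd²⁺/Pd couple is reduced (cathode) and Co²⁺/Co is oxidized (anode), so E°cell = E°(Pd²⁺/Pd) − E°(Co²⁺/Co).
E°(Pd²⁺/Pd) = E°cell + E°(anode) = +1.203 + (−0.284) = +0.919 V.

+0.919 V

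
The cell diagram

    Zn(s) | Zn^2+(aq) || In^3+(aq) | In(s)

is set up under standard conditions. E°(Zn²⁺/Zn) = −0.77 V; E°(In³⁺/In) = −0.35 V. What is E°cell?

+0.42 V

By convention the left-hand electrode in cell notation is the anode (oxidation) and the right-hand electrode is the cathode (reduction).
E°cell = E°(right) − E°(left) = −0.35 − (−0.77) = +0.42 V.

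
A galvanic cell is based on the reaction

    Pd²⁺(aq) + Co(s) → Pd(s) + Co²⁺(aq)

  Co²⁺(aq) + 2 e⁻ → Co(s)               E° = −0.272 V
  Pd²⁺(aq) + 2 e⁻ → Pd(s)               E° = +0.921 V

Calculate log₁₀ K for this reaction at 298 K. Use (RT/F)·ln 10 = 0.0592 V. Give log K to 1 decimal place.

log K = 40.3

The Pd²⁺/Pd couple is reduced (cathode); E°cell = +0.921 − (−0.272) = +1.193 V with n = 2.
At equilibrium E = 0, so log K = nE°cell / 0.0592 = (2)(+1.193) / 0.0592 = 40.3.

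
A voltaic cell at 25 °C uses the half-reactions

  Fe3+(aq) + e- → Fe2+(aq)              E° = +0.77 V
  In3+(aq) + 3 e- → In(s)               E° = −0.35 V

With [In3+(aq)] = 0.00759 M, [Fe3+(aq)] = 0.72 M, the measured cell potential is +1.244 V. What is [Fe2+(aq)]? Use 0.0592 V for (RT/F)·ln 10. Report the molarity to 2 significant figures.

With Fe³⁺/Fe²⁺ at the cathode and In³⁺/In at the anode, E°cell = +0.77 − (−0.35) = +1.12 V (n = 3).
Since E = E° − (0.0592/n)·log Q, log Q = n(E° − E)/0.0592 = −6.284.
The balanced reaction is 3 Fe3+(aq) + In(s) → 3 Fe2+(aq) + In3+(aq), so Q = ([Fe2+(aq)]^3·[In3+(aq)]) / [Fe3+(aq)]^3.
Isolating [Fe2+(aq)] in Q = 10^{−6.284} yields log [Fe2+(aq)] = −1.531, i.e. 0.029 M.

0.029 M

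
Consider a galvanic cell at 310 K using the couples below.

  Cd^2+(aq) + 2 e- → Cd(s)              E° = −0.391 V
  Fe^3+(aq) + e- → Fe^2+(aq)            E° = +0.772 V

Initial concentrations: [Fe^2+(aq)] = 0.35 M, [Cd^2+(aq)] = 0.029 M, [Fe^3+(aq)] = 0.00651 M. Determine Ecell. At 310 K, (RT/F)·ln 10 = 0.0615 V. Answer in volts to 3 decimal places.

Fe³⁺/Fe²⁺ is reduced (cathode, E° = +0.772 V) and Cd²⁺/Cd is oxidized (anode).
The standard potential is +0.772 − (−0.391) = +1.163 V and the balanced reaction transfers n = 2 electrons.
The balanced reaction is 2 Fe^3+(aq) + Cd(s) → 2 Fe^2+(aq) + Cd^2+(aq), so Q = ([Fe^2+(aq)]^2·[Cd^2+(aq)]) / [Fe^3+(aq)]^2 = 83.8 and log Q = 1.923.
By the Nernst equation, E = +1.163 − (0.0615/2)·(1.923) = +1.104 V.

+1.104 V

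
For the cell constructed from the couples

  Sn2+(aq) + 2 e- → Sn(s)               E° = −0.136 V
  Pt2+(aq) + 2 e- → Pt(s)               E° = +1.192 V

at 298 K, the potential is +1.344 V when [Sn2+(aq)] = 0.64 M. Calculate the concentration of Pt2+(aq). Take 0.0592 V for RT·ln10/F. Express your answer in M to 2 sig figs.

With Pt²⁺/Pt at the cathode and Sn²⁺/Sn at the anode, E°cell = +1.192 − (−0.136) = +1.328 V (n = 2).
From the Nernst equation, log Q = n(E° − E)/0.0592 = 2·(+1.328 − (+1.344))/0.0592 = −0.541.
For Pt2+(aq) + Sn(s) → Pt(s) + Sn2+(aq), the reaction quotient is Q = [Sn2+(aq)] / [Pt2+(aq)].
Solving for the unknown gives log [Pt2+(aq)] = 0.347, so [Pt2+(aq)] ≈ 2.2 M.

2.2 M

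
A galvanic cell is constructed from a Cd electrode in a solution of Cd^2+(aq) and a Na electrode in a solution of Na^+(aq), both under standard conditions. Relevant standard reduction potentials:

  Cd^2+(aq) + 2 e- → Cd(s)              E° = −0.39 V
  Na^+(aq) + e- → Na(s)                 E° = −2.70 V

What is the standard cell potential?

+2.31 V

Of the two couples in this cell, the one with the more positive reduction potential is reduced at the cathode: here that is Cd²⁺/Cd (−0.39 V); Na⁺/Na (−2.70 V) is the anode.
E°cell = E°(cathode) − E°(anode) = −0.39 − (−2.70) = +2.31 V.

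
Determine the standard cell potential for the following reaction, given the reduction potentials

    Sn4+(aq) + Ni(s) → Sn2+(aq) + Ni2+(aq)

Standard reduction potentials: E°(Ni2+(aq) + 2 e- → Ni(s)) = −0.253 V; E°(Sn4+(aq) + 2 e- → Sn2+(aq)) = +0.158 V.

+0.411 V

Sn4+(aq) gains electrons, so the Sn⁴⁺/Sn²⁺ couple is the cathode; the Ni²⁺/Ni couple is the anode.
E°cell = E°(cathode) − E°(anode) = +0.158 − (−0.253) = +0.411 V.
The positive value indicates the reaction is spontaneous as written.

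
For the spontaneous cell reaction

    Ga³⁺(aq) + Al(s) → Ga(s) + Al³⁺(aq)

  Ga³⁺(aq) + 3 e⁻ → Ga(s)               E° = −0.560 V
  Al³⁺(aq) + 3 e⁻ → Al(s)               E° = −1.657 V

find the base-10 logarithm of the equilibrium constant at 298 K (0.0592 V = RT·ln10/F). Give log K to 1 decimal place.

log K = 55.6

The Ga³⁺/Ga couple is reduced (cathode); E°cell = −0.560 − (−1.657) = +1.097 V with n = 3.
At equilibrium E = 0, so log K = nE°cell / 0.0592 = (3)(+1.097) / 0.0592 = 55.6.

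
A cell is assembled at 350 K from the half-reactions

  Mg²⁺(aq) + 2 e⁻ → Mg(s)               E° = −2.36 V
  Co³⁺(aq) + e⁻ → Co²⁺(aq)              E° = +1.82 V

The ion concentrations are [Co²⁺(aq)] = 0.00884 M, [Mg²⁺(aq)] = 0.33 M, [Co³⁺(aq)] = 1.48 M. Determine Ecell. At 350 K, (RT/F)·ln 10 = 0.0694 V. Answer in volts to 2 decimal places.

Co³⁺/Co²⁺ is reduced (cathode, E° = +1.82 V) and Mg²⁺/Mg is oxidized (anode).
The standard potential is +1.82 − (−2.36) = +4.18 V and the balanced reaction transfers n = 2 electrons.
Balancing gives 2 Co³⁺(aq) + Mg(s) → 2 Co²⁺(aq) + Mg²⁺(aq); hence Q = ([Co²⁺(aq)]^2·[Mg²⁺(aq)]) / [Co³⁺(aq)]^2 = 1.18×10^−5 (log Q = −4.929).
Applying E = E° − (RT ln10/nF)·log Q gives +4.18 − (0.0694/2)(−4.929) = +4.35 V.

+4.35 V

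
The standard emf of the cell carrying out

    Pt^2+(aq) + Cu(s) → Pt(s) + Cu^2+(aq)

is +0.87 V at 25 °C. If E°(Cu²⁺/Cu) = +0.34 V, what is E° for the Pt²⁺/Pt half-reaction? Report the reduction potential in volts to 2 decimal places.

In the reaction as written the Pt²⁺/Pt couple is reduced (cathode) and Cu²⁺/Cu is oxidized (anode), so E°cell = E°(Pt²⁺/Pt) − E°(Cu²⁺/Cu).
E°(Pt²⁺/Pt) = E°cell + E°(anode) = +0.87 + (+0.34) = +1.21 V.

+1.21 V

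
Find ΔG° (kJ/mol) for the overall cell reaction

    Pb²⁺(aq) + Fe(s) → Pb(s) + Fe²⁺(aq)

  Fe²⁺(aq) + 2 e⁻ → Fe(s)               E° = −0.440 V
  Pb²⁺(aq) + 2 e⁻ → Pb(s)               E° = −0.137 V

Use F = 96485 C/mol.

−58.5 kJ/mol

In the reaction as written Pb²⁺(aq) is reduced, so the Pb²⁺/Pb couple is the cathode and Fe²⁺/Fe is the anode.
E°cell = −0.137 − (−0.440) = +0.303 V; balancing electrons gives n = 2.
ΔG° = −nFE°cell = −(2)(96485)(+0.303) J/mol = −58.5 kJ/mol.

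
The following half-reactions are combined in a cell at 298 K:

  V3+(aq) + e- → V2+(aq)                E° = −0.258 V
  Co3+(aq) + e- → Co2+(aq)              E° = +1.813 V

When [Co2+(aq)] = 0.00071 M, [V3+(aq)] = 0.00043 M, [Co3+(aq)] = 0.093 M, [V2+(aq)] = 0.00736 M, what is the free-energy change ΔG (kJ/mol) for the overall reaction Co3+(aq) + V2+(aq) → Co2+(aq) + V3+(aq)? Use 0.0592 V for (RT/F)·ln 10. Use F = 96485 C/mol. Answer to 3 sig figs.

−219 kJ/mol

The standard cell potential is +1.813 − (−0.258) = +2.071 V, with n = 1 electron in the balanced equation.
The reaction quotient is ([Co2+(aq)]·[V3+(aq)]) / ([Co3+(aq)]·[V2+(aq)]) = 0.000446; by Nernst, E = +2.071 − (0.0592/1)(−3.351) = +2.2694 V.
Finally ΔG = −nFE = −(1)(96485 C/mol)(+2.2694 V) = −219 kJ/mol.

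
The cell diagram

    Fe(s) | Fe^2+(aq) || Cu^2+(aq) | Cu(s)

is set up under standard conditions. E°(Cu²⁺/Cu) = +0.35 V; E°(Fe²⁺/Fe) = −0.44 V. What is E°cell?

By convention the left-hand electrode in cell notation is the anode (oxidation) and the right-hand electrode is the cathode (reduction).
E°cell = E°(right) − E°(left) = +0.35 − (−0.44) = +0.79 V.

+0.79 V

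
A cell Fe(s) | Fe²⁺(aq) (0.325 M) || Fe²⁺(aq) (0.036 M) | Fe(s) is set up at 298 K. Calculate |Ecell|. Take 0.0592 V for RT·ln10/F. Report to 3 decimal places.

0.028 V

For a concentration cell E°cell = 0, since both electrodes use the same couple.
The compartment with the higher Fe²⁺(aq) concentration (0.325 M) acts as the cathode; ions are reduced there and produced at the dilute (0.036 M) anode.
With n = 2, Ecell = −(0.0592/2)·log([dilute]/[conc]) = −(0.0592/2)·log(0.036/0.325) = +0.028 V.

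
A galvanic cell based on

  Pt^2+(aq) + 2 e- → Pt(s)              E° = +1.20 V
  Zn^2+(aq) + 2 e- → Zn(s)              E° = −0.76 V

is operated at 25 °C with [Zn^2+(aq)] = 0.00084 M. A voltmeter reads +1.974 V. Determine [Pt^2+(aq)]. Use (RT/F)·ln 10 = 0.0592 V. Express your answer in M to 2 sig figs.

The Pt²⁺/Pt couple has the larger reduction potential, so it is the cathode: E°cell = +1.20 − (−0.76) = +1.96 V and n = 2.
Rearranging E = E° − (0.0592/n)·log Q gives log Q = 2(+1.96 − (+1.974))/0.0592 = −0.473.
The balanced reaction is Pt^2+(aq) + Zn(s) → Pt(s) + Zn^2+(aq), so Q = [Zn^2+(aq)] / [Pt^2+(aq)].
Isolating [Pt^2+(aq)] in Q = 10^{−0.473} yields log [Pt^2+(aq)] = −2.603, i.e. 0.0025 M.

0.0025 M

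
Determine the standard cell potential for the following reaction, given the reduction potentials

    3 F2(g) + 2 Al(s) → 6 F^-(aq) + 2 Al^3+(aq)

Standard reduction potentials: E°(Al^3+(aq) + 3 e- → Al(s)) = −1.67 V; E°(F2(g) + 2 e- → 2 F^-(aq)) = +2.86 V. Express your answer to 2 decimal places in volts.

+4.53 V

F2(g) gains electrons, so the F₂/F⁻ couple is the cathode; the Al³⁺/Al couple is the anode.
E°cell = E°(cathode) − E°(anode) = +2.86 − (−1.67) = +4.53 V.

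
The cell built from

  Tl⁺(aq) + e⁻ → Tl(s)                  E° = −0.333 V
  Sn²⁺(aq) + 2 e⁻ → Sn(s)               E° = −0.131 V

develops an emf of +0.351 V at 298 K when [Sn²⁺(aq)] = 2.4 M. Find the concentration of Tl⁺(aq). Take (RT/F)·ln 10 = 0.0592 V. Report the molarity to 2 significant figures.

The Sn²⁺/Sn couple has the larger reduction potential, so it is the cathode: E°cell = −0.131 − (−0.333) = +0.202 V and n = 2.
Rearranging E = E° − (0.0592/n)·log Q gives log Q = 2(+0.202 − (+0.351))/0.0592 = −5.034.
Balancing electrons gives Sn²⁺(aq) + 2 Tl(s) → Sn(s) + 2 Tl⁺(aq); thus Q = [Tl⁺(aq)]^2 / [Sn²⁺(aq)].
Isolating [Tl⁺(aq)] in Q = 10^{−5.034} yields log [Tl⁺(aq)] = −2.327, i.e. 0.0047 M.

0.0047 M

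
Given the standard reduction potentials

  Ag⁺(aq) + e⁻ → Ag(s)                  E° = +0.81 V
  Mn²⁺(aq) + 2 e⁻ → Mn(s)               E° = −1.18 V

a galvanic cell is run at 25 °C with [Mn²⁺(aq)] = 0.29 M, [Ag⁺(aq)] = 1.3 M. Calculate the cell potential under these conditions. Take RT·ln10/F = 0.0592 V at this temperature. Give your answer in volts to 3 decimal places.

Since E°(Ag⁺/Ag) > E°(Mn²⁺/Mn), Ag⁺/Ag serves as the cathode.
E°cell = E°cat − E°an = +0.81 − (−1.18) = +1.99 V; n = 2.
The balanced reaction is 2 Ag⁺(aq) + Mn(s) → 2 Ag(s) + Mn²⁺(aq), so Q = [Mn²⁺(aq)] / [Ag⁺(aq)]^2 = 0.172 and log Q = −0.765.
Applying E = E° − (RT ln10/nF)·log Q gives +1.99 − (0.0592/2)(−0.765) = +2.013 V.

+2.013 V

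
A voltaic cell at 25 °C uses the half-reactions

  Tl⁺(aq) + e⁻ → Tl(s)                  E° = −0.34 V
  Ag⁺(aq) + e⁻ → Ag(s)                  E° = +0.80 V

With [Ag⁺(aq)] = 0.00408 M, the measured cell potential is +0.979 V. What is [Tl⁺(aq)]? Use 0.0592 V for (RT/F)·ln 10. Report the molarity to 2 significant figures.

The Ag⁺/Ag couple has the larger reduction potential, so it is the cathode: E°cell = +0.80 − (−0.34) = +1.14 V and n = 1.
From the Nernst equation, log Q = n(E° − E)/0.0592 = 1·(+1.14 − (+0.979))/0.0592 = 2.720.
The balanced reaction is Ag⁺(aq) + Tl(s) → Ag(s) + Tl⁺(aq), so Q = [Tl⁺(aq)] / [Ag⁺(aq)].
Solving for the unknown gives log [Tl⁺(aq)] = 0.331, so [Tl⁺(aq)] ≈ 2.1 M.

2.1 M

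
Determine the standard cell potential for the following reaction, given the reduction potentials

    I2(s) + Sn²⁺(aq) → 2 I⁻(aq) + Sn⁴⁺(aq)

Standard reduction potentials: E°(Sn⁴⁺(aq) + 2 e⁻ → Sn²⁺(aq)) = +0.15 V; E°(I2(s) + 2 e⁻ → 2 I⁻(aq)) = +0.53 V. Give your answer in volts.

I2(s) gains electrons, so the I₂/I⁻ couple is the cathode; the Sn⁴⁺/Sn²⁺ couple is the anode.
E°cell = E°(cathode) − E°(anode) = +0.53 − (+0.15) = +0.38 V.

+0.38 V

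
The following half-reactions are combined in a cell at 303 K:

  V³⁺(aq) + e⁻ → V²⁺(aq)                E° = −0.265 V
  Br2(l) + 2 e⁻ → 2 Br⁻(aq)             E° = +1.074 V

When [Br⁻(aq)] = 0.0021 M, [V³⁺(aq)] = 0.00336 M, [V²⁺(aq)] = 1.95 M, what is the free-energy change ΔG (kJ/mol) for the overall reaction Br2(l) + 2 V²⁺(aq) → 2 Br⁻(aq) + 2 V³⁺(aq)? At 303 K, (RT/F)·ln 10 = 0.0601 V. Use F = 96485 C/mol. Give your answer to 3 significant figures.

The standard cell potential is +1.074 − (−0.265) = +1.339 V, with n = 2 electrons in the balanced equation.
Q = ([Br⁻(aq)]^2·[V³⁺(aq)]^2) / [V²⁺(aq)]^2 = 1.31×10^−11, so log Q = −10.883 and E = +1.339 − (0.0601/2)(−10.883) = +1.6660 V.
ΔG = −nFE = −(2)(96485)(+1.6660) J/mol = −321 kJ/mol.

−321 kJ/mol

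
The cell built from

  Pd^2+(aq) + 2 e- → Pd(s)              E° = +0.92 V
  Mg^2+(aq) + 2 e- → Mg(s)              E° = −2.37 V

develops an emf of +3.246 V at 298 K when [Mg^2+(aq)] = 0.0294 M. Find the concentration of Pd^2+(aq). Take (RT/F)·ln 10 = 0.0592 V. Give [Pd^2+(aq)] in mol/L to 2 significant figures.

0.00096 M

Pd²⁺/Pd is the cathode (higher E°); E°cell = +0.92 − (−2.37) = +3.29 V with n = 2.
From the Nernst equation, log Q = n(E° − E)/0.0592 = 2·(+3.29 − (+3.246))/0.0592 = 1.486.
The balanced reaction is Pd^2+(aq) + Mg(s) → Pd(s) + Mg^2+(aq), so Q = [Mg^2+(aq)] / [Pd^2+(aq)].
Solving for the unknown gives log [Pd^2+(aq)] = −3.018, so [Pd^2+(aq)] ≈ 0.00096 M.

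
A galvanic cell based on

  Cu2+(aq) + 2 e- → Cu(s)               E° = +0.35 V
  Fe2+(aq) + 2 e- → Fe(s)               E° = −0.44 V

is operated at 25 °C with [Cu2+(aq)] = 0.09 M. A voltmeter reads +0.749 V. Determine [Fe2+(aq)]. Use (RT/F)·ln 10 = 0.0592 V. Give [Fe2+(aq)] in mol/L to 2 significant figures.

The Cu²⁺/Cu couple has the larger reduction potential, so it is the cathode: E°cell = +0.35 − (−0.44) = +0.79 V and n = 2.
Since E = E° − (0.0592/n)·log Q, log Q = n(E° − E)/0.0592 = 1.385.
The balanced reaction is Cu2+(aq) + Fe(s) → Cu(s) + Fe2+(aq), so Q = [Fe2+(aq)] / [Cu2+(aq)].
Solving for the unknown gives log [Fe2+(aq)] = 0.339, so [Fe2+(aq)] ≈ 2.2 M.

2.2 M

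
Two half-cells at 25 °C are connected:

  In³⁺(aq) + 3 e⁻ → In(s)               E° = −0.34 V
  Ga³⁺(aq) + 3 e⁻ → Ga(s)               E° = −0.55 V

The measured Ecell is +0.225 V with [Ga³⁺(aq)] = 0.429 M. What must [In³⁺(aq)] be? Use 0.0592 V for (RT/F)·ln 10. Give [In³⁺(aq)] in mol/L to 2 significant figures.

In³⁺/In is the cathode (higher E°); E°cell = −0.34 − (−0.55) = +0.21 V with n = 3.
Since E = E° − (0.0592/n)·log Q, log Q = n(E° − E)/0.0592 = −0.760.
Balancing electrons gives In³⁺(aq) + Ga(s) → In(s) + Ga³⁺(aq); thus Q = [Ga³⁺(aq)] / [In³⁺(aq)].
Solving for the unknown gives log [In³⁺(aq)] = 0.392, so [In³⁺(aq)] ≈ 2.5 M.

2.5 M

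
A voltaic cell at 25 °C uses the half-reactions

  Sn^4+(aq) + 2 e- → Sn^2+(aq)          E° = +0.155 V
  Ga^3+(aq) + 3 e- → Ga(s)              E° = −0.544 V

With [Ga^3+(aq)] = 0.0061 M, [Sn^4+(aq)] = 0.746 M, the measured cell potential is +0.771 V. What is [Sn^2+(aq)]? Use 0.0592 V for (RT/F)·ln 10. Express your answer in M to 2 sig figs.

Sn⁴⁺/Sn²⁺ is the cathode (higher E°); E°cell = +0.155 − (−0.544) = +0.699 V with n = 6.
Rearranging E = E° − (0.0592/n)·log Q gives log Q = 6(+0.699 − (+0.771))/0.0592 = −7.297.
For 3 Sn^4+(aq) + 2 Ga(s) → 3 Sn^2+(aq) + 2 Ga^3+(aq), the reaction quotient is Q = ([Sn^2+(aq)]^3·[Ga^3+(aq)]^2) / [Sn^4+(aq)]^3.
Solving for the unknown gives log [Sn^2+(aq)] = −1.083, so [Sn^2+(aq)] ≈ 0.083 M.

0.083 M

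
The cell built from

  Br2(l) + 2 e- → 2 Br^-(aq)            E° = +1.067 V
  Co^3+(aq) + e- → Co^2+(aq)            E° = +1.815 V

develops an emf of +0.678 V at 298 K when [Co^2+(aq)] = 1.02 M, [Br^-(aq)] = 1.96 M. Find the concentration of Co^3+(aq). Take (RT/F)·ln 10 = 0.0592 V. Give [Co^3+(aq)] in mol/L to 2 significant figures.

0.034 M

Co³⁺/Co²⁺ is the cathode (higher E°); E°cell = +1.815 − (+1.067) = +0.748 V with n = 2.
Since E = E° − (0.0592/n)·log Q, log Q = n(E° − E)/0.0592 = 2.365.
For 2 Co^3+(aq) + 2 Br^-(aq) → 2 Co^2+(aq) + Br2(l), the reaction quotient is Q = [Co^2+(aq)]^2 / ([Co^3+(aq)]^2·[Br^-(aq)]^2).
Substituting the known concentrations and solving, log [Co^3+(aq)] = −1.466 and [Co^3+(aq)] = 0.034 M.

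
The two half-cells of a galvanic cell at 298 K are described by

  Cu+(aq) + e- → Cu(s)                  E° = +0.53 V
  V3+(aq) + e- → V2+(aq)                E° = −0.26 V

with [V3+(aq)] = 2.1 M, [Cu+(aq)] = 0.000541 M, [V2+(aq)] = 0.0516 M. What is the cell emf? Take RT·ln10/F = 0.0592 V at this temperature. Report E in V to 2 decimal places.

The Cu⁺/Cu couple has the more positive E°, so it is the cathode; V³⁺/V²⁺ is the anode.
E°cell = +0.53 − (−0.26) = +0.79 V, with n = 1 electron transferred.
The balanced reaction is Cu+(aq) + V2+(aq) → Cu(s) + V3+(aq), so Q = [V3+(aq)] / ([Cu+(aq)]·[V2+(aq)]) = 7.52×10^4 and log Q = 4.876.
Applying E = E° − (RT ln10/nF)·log Q gives +0.79 − (0.0592/1)(4.876) = +0.50 V.

+0.50 V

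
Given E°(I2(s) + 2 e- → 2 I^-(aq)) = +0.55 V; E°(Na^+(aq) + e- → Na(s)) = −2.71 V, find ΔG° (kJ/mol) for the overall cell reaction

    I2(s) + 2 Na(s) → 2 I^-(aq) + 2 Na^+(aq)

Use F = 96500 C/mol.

In the reaction as written I2(s) is reduced, so the I₂/I⁻ couple is the cathode and Na⁺/Na is the anode.
E°cell = +0.55 − (−2.71) = +3.26 V; balancing electrons gives n = 2.
ΔG° = −nFE°cell = −(2)(96500)(+3.26) J/mol = −629 kJ/mol.

−629 kJ/mol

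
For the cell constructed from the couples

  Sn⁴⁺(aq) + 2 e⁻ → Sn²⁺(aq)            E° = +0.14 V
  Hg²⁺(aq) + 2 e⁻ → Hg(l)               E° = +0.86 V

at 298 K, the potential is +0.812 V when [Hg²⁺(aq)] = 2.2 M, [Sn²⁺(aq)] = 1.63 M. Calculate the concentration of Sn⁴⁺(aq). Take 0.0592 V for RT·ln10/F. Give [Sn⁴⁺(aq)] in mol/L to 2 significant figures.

With Hg²⁺/Hg at the cathode and Sn⁴⁺/Sn²⁺ at the anode, E°cell = +0.86 − (+0.14) = +0.72 V (n = 2).
Since E = E° − (0.0592/n)·log Q, log Q = n(E° − E)/0.0592 = −3.108.
Balancing electrons gives Hg²⁺(aq) + Sn²⁺(aq) → Hg(l) + Sn⁴⁺(aq); thus Q = [Sn⁴⁺(aq)] / ([Hg²⁺(aq)]·[Sn²⁺(aq)]).
Solving for the unknown gives log [Sn⁴⁺(aq)] = −2.553, so [Sn⁴⁺(aq)] ≈ 0.0028 M.

0.0028 M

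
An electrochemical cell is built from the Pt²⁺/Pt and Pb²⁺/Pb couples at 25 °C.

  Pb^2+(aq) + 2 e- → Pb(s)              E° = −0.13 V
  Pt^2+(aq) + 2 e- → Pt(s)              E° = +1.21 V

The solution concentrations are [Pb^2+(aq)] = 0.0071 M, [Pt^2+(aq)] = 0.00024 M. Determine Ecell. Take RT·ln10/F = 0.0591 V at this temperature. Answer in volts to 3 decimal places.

+1.297 V

Pt²⁺/Pt is reduced (cathode, E° = +1.21 V) and Pb²⁺/Pb is oxidized (anode).
E°cell = +1.21 − (−0.13) = +1.34 V, with n = 2 electrons transferred.
Balancing gives Pt^2+(aq) + Pb(s) → Pt(s) + Pb^2+(aq); hence Q = [Pb^2+(aq)] / [Pt^2+(aq)] = 29.6 (log Q = 1.471).
Applying E = E° − (RT ln10/nF)·log Q gives +1.34 − (0.0591/2)(1.471) = +1.297 V.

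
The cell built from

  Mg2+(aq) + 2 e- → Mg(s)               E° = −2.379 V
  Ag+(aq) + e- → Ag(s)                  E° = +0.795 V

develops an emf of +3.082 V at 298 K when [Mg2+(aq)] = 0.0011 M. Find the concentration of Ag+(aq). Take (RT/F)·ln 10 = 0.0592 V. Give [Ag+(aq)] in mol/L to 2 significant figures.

0.00093 M

Ag⁺/Ag is the cathode (higher E°); E°cell = +0.795 − (−2.379) = +3.174 V with n = 2.
Since E = E° − (0.0592/n)·log Q, log Q = n(E° − E)/0.0592 = 3.108.
The balanced reaction is 2 Ag+(aq) + Mg(s) → 2 Ag(s) + Mg2+(aq), so Q = [Mg2+(aq)] / [Ag+(aq)]^2.
Substituting the known concentrations and solving, log [Ag+(aq)] = −3.033 and [Ag+(aq)] = 0.00093 M.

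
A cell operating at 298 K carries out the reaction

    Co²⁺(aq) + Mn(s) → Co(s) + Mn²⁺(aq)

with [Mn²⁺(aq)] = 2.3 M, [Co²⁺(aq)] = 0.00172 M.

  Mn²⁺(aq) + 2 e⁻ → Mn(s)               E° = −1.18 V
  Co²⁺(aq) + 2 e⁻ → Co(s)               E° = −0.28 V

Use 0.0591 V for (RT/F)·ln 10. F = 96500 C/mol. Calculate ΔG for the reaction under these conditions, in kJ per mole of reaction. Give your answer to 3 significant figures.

−156 kJ/mol

With Co²⁺/Co reduced at the cathode, E°cell = −0.28 − (−1.18) = +0.90 V and n = 2.
Here Q = [Mn²⁺(aq)] / [Co²⁺(aq)] = 1.34×10^3 (log Q = 3.126), giving E = +0.90 − (0.0591/2)·(3.126) = +0.8076 V.
ΔG = −nFE = −(2)(96500)(+0.8076) J/mol = −156 kJ/mol.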